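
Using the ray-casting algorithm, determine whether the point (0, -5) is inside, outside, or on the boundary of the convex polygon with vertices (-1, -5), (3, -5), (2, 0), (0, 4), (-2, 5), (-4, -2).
The point (0, -5) lies on the polygon boundary

Boundary check: the query satisfies the collinearity and bounding-box conditions for some polygon edge, so it lies exactly on the boundary.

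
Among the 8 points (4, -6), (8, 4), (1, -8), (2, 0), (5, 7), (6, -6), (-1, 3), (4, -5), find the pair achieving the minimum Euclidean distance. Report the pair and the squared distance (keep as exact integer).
Pair = ((4, -6), (4, -5)); squared distance = 1

Compute all C(8, 2) = 28 pairwise squared distances (x_i − x_j)² + (y_i − y_j)². The minimum is 1, attained by the pair ((4, -6), (4, -5)).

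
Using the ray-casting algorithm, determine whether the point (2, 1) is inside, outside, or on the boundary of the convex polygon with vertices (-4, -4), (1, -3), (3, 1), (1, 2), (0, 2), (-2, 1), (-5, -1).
The point (2, 1) lies strictly inside the polygon

Cast a horizontal ray to the right from the query point and count how many polygon edges it crosses (each edge strictly once or zero times, handled with the usual half-open convention). 
Parity of crossings → odd ⇒ inside.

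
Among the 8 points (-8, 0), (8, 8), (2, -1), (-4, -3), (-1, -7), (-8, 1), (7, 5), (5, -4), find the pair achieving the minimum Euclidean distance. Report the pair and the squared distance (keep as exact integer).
Pair = ((-8, 0), (-8, 1)); squared distance = 1

Compute all C(8, 2) = 28 pairwise squared distances (x_i − x_j)² + (y_i − y_j)². The minimum is 1, attained by the pair ((-8, 0), (-8, 1)).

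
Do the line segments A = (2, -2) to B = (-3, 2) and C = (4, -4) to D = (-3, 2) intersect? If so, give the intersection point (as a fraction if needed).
Yes; intersection at (-3, 2) (t = 1 on AB, s = 1 on CD)

Parametrize AB as A + t(B − A) = (2 + -5 t, -2 + 4 t) and CD as C + s(D − C) = (4 + -7 s, -4 + 6 s). Solve the linear system for (t, s). Determinant = 2 ≠ 0, so a unique intersection of the containing lines exists. Solution: t = 1, s = 1 — both in [0, 1], so the segments cross. Intersection point: (-3, 2).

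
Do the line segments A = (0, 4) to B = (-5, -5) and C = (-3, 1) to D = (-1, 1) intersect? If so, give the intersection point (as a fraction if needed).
Yes; intersection at (-5/3, 1) (t = 1/3 on AB, s = 2/3 on CD)

Parametrize AB as A + t(B − A) = (0 + -5 t, 4 + -9 t) and CD as C + s(D − C) = (-3 + 2 s, 1 + 0 s). Solve the linear system for (t, s). Determinant = -18 ≠ 0, so a unique intersection of the containing lines exists. Solution: t = 1/3, s = 2/3 — both in [0, 1], so the segments cross. Intersection point: (-5/3, 1).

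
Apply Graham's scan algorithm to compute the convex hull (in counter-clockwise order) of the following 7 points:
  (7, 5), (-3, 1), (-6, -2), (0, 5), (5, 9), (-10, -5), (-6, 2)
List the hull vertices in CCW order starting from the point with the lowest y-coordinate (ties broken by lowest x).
Hull (CCW) = [(-10, -5), (7, 5), (5, 9), (-6, 2)]

Graham scan procedure:
  1. Find the pivot p₀ = point with lowest y (tie → lowest x): (-10, -5).
  2. Sort the remaining points by polar angle around p₀.
  3. Walk through sorted points, maintaining a stack; pop the top while the last three entries make a non-left turn (cross product ≤ 0).
  4. Final stack is the convex hull in CCW order: (-10, -5), (7, 5), (5, 9), (-6, 2).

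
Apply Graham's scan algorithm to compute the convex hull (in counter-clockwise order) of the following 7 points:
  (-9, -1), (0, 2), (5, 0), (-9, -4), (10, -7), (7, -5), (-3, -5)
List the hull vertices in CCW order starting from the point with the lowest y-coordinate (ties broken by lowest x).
Hull (CCW) = [(10, -7), (5, 0), (0, 2), (-9, -1), (-9, -4), (-3, -5)]

Graham scan procedure:
  1. Find the pivot p₀ = point with lowest y (tie → lowest x): (10, -7).
  2. Sort the remaining points by polar angle around p₀.
  3. Walk through sorted points, maintaining a stack; pop the top while the last three entries make a non-left turn (cross product ≤ 0).
  4. Final stack is the convex hull in CCW order: (10, -7), (5, 0), (0, 2), (-9, -1), (-9, -4), (-3, -5).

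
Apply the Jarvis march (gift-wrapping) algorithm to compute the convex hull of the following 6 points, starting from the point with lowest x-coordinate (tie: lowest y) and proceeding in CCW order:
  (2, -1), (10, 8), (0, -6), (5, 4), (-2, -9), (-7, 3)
Hull (CCW) = [(-7, 3), (-2, -9), (10, 8)]

Jarvis march: at each step, from the current hull vertex p, select the next vertex q as the point such that every other point lies strictly to the left of (or on) the directed line p → q. (Equivalently: for every other point r, the cross product (q − p) × (r − p) ≥ 0.)
Starting point (lowest x, tie lowest y): (-7, 3). Wrap until returning to start. Resulting hull: (-7, 3), (-2, -9), (10, 8).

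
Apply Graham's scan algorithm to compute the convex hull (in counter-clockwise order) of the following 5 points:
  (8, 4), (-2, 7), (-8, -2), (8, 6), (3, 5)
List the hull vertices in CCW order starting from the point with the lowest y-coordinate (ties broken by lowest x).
Hull (CCW) = [(-8, -2), (8, 4), (8, 6), (-2, 7)]

Graham scan procedure:
  1. Find the pivot p₀ = point with lowest y (tie → lowest x): (-8, -2).
  2. Sort the remaining points by polar angle around p₀.
  3. Walk through sorted points, maintaining a stack; pop the top while the last three entries make a non-left turn (cross product ≤ 0).
  4. Final stack is the convex hull in CCW order: (-8, -2), (8, 4), (8, 6), (-2, 7).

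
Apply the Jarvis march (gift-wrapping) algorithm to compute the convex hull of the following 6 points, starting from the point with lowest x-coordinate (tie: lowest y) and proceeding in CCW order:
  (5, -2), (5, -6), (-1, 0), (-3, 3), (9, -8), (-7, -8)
Hull (CCW) = [(-7, -8), (9, -8), (5, -2), (-3, 3)]

Jarvis march: at each step, from the current hull vertex p, select the next vertex q as the point such that every other point lies strictly to the left of (or on) the directed line p → q. (Equivalently: for every other point r, the cross product (q − p) × (r − p) ≥ 0.)
Starting point (lowest x, tie lowest y): (-7, -8). Wrap until returning to start. Resulting hull: (-7, -8), (9, -8), (5, -2), (-3, 3).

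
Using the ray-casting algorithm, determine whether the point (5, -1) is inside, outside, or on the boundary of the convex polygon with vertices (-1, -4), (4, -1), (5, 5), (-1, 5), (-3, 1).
The point (5, -1) lies strictly outside the polygon

Cast a horizontal ray to the right from the query point and count how many polygon edges it crosses (each edge strictly once or zero times, handled with the usual half-open convention). 
Parity of crossings → even ⇒ outside.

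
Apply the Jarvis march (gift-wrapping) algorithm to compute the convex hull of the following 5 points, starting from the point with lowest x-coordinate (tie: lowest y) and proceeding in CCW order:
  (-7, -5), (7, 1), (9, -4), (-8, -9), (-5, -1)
Hull (CCW) = [(-8, -9), (9, -4), (7, 1), (-5, -1), (-7, -5)]

Jarvis march: at each step, from the current hull vertex p, select the next vertex q as the point such that every other point lies strictly to the left of (or on) the directed line p → q. (Equivalently: for every other point r, the cross product (q − p) × (r − p) ≥ 0.)
Starting point (lowest x, tie lowest y): (-8, -9). Wrap until returning to start. Resulting hull: (-8, -9), (9, -4), (7, 1), (-5, -1), (-7, -5).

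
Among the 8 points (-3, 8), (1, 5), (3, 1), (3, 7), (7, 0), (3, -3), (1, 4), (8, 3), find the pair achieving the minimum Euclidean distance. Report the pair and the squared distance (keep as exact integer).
Pair = ((1, 5), (1, 4)); squared distance = 1

Compute all C(8, 2) = 28 pairwise squared distances (x_i − x_j)² + (y_i − y_j)². The minimum is 1, attained by the pair ((1, 5), (1, 4)).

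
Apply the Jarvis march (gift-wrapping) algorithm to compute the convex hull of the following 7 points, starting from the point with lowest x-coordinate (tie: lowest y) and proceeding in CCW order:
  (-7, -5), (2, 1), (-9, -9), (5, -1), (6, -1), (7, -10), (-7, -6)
Hull (CCW) = [(-9, -9), (7, -10), (6, -1), (2, 1), (-7, -5)]

Jarvis march: at each step, from the current hull vertex p, select the next vertex q as the point such that every other point lies strictly to the left of (or on) the directed line p → q. (Equivalently: for every other point r, the cross product (q − p) × (r − p) ≥ 0.)
Starting point (lowest x, tie lowest y): (-9, -9). Wrap until returning to start. Resulting hull: (-9, -9), (7, -10), (6, -1), (2, 1), (-7, -5).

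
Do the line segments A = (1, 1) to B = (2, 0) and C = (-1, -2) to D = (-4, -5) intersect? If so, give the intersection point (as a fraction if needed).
No (intersection of containing lines falls outside at least one segment)

Parametrize and solve: t = 1/2, s = -5/6. At least one of these is outside [0, 1], so the segments do not intersect.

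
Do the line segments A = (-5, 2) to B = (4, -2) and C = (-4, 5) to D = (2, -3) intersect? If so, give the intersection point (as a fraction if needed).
Yes; intersection at (-1/8, -1/6) (t = 13/24 on AB, s = 31/48 on CD)

Parametrize AB as A + t(B − A) = (-5 + 9 t, 2 + -4 t) and CD as C + s(D − C) = (-4 + 6 s, 5 + -8 s). Solve the linear system for (t, s). Determinant = 48 ≠ 0, so a unique intersection of the containing lines exists. Solution: t = 13/24, s = 31/48 — both in [0, 1], so the segments cross. Intersection point: (-1/8, -1/6).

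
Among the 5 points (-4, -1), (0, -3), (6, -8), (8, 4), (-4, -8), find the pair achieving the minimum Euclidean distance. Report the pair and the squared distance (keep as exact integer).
Pair = ((-4, -1), (0, -3)); squared distance = 20

Compute all C(5, 2) = 10 pairwise squared distances (x_i − x_j)² + (y_i − y_j)². The minimum is 20, attained by the pair ((-4, -1), (0, -3)).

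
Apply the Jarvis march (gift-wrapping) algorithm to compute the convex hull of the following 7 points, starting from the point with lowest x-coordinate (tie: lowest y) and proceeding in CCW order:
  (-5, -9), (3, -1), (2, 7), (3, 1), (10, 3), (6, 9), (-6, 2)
Hull (CCW) = [(-6, 2), (-5, -9), (10, 3), (6, 9), (2, 7)]

Jarvis march: at each step, from the current hull vertex p, select the next vertex q as the point such that every other point lies strictly to the left of (or on) the directed line p → q. (Equivalently: for every other point r, the cross product (q − p) × (r − p) ≥ 0.)
Starting point (lowest x, tie lowest y): (-6, 2). Wrap until returning to start. Resulting hull: (-6, 2), (-5, -9), (10, 3), (6, 9), (2, 7).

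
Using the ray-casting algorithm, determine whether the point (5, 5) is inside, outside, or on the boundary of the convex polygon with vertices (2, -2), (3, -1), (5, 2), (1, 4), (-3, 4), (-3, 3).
The point (5, 5) lies strictly outside the polygon

Cast a horizontal ray to the right from the query point and count how many polygon edges it crosses (each edge strictly once or zero times, handled with the usual half-open convention). 
Parity of crossings → even ⇒ outside.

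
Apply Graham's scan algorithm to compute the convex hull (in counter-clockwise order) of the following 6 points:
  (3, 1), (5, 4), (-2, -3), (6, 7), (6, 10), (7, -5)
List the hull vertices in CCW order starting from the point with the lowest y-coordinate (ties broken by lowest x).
Hull (CCW) = [(7, -5), (6, 10), (-2, -3)]

Graham scan procedure:
  1. Find the pivot p₀ = point with lowest y (tie → lowest x): (7, -5).
  2. Sort the remaining points by polar angle around p₀.
  3. Walk through sorted points, maintaining a stack; pop the top while the last three entries make a non-left turn (cross product ≤ 0).
  4. Final stack is the convex hull in CCW order: (7, -5), (6, 10), (-2, -3).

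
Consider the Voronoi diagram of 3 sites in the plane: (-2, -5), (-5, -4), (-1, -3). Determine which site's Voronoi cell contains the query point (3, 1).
Nearest site = (-1, -3)

The Voronoi cell of site s contains exactly those query points closer to s than to any other site. Compute squared distances from q = (3, 1) to each site:
  (-1 − 3)² + (-3 − 1)² = 32
  (-2 − 3)² + (-5 − 1)² = 61
  (-5 − 3)² + (-4 − 1)² = 89
Minimum is attained by (-1, -3), so q lies in its Voronoi cell.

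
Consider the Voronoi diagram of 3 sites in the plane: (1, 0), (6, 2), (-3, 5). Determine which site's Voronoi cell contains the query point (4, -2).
Nearest site = (1, 0)

The Voronoi cell of site s contains exactly those query points closer to s than to any other site. Compute squared distances from q = (4, -2) to each site:
  (1 − 4)² + (0 − -2)² = 13
  (6 − 4)² + (2 − -2)² = 20
  (-3 − 4)² + (5 − -2)² = 98
Minimum is attained by (1, 0), so q lies in its Voronoi cell.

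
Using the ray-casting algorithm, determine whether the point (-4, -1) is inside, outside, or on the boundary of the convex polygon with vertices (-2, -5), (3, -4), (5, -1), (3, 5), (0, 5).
The point (-4, -1) lies strictly outside the polygon

Cast a horizontal ray to the right from the query point and count how many polygon edges it crosses (each edge strictly once or zero times, handled with the usual half-open convention). 
Parity of crossings → even ⇒ outside.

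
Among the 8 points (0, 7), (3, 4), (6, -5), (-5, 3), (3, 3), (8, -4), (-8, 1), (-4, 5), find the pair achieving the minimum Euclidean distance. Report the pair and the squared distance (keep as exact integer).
Pair = ((3, 4), (3, 3)); squared distance = 1

Compute all C(8, 2) = 28 pairwise squared distances (x_i − x_j)² + (y_i − y_j)². The minimum is 1, attained by the pair ((3, 4), (3, 3)).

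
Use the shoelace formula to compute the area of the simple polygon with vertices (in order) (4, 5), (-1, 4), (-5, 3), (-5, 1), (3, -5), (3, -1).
Area = 101/2

Shoelace formula: Area = (1/2) |Σ_i (x_i · y_{i+1} − x_{i+1} · y_i)| (indices mod n). Compute each cross term:
  (4)(4) − (-1)(5) = 21
  (-1)(3) − (-5)(4) = 17
  (-5)(1) − (-5)(3) = 10
  (-5)(-5) − (3)(1) = 22
  (3)(-1) − (3)(-5) = 12
  (3)(5) − (4)(-1) = 19
Sum = 101, so (signed) Area = 101/2 = 101/2, |Area| = 101/2.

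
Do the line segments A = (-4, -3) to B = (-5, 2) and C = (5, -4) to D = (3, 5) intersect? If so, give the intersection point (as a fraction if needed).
No (intersection of containing lines falls outside at least one segment)

Parametrize and solve: t = 79, s = 44. At least one of these is outside [0, 1], so the segments do not intersect.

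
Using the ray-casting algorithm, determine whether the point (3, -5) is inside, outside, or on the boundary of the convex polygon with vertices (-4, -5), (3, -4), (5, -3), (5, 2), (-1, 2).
The point (3, -5) lies strictly outside the polygon

Cast a horizontal ray to the right from the query point and count how many polygon edges it crosses (each edge strictly once or zero times, handled with the usual half-open convention). 
Parity of crossings → even ⇒ outside.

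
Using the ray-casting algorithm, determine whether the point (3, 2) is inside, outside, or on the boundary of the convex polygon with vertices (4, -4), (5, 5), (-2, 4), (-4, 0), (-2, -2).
The point (3, 2) lies strictly inside the polygon

Cast a horizontal ray to the right from the query point and count how many polygon edges it crosses (each edge strictly once or zero times, handled with the usual half-open convention). 
Parity of crossings → odd ⇒ inside.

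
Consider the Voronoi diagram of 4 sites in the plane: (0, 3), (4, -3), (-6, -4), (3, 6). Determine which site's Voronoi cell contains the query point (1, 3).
Nearest site = (0, 3)

The Voronoi cell of site s contains exactly those query points closer to s than to any other site. Compute squared distances from q = (1, 3) to each site:
  (0 − 1)² + (3 − 3)² = 1
  (3 − 1)² + (6 − 3)² = 13
  (4 − 1)² + (-3 − 3)² = 45
  (-6 − 1)² + (-4 − 3)² = 98
Minimum is attained by (0, 3), so q lies in its Voronoi cell.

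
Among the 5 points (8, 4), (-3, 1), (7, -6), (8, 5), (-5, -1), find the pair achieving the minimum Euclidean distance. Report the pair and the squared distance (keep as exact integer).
Pair = ((8, 4), (8, 5)); squared distance = 1

Compute all C(5, 2) = 10 pairwise squared distances (x_i − x_j)² + (y_i − y_j)². The minimum is 1, attained by the pair ((8, 4), (8, 5)).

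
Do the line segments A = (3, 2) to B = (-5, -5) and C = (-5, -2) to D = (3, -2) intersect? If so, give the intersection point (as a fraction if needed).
Yes; intersection at (-11/7, -2) (t = 4/7 on AB, s = 3/7 on CD)

Parametrize AB as A + t(B − A) = (3 + -8 t, 2 + -7 t) and CD as C + s(D − C) = (-5 + 8 s, -2 + 0 s). Solve the linear system for (t, s). Determinant = -56 ≠ 0, so a unique intersection of the containing lines exists. Solution: t = 4/7, s = 3/7 — both in [0, 1], so the segments cross. Intersection point: (-11/7, -2).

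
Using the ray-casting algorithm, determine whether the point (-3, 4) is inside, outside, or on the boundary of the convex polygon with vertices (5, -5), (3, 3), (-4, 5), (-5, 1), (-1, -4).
The point (-3, 4) lies strictly inside the polygon

Cast a horizontal ray to the right from the query point and count how many polygon edges it crosses (each edge strictly once or zero times, handled with the usual half-open convention). 
Parity of crossings → odd ⇒ inside.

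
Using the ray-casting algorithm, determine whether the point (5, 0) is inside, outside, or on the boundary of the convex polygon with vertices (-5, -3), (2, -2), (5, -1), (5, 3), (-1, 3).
The point (5, 0) lies on the polygon boundary

Boundary check: the query satisfies the collinearity and bounding-box conditions for some polygon edge, so it lies exactly on the boundary.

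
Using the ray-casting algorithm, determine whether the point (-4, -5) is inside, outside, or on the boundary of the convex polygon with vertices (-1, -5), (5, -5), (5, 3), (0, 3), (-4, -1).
The point (-4, -5) lies strictly outside the polygon

Cast a horizontal ray to the right from the query point and count how many polygon edges it crosses (each edge strictly once or zero times, handled with the usual half-open convention). 
Parity of crossings → even ⇒ outside.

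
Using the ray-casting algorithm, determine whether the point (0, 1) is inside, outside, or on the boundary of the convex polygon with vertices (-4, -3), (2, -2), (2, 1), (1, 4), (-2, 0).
The point (0, 1) lies strictly inside the polygon

Cast a horizontal ray to the right from the query point and count how many polygon edges it crosses (each edge strictly once or zero times, handled with the usual half-open convention). 
Parity of crossings → odd ⇒ inside.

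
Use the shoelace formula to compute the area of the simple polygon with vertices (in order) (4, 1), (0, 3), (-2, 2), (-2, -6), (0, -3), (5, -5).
Area = 40

Shoelace formula: Area = (1/2) |Σ_i (x_i · y_{i+1} − x_{i+1} · y_i)| (indices mod n). Compute each cross term:
  (4)(3) − (0)(1) = 12
  (0)(2) − (-2)(3) = 6
  (-2)(-6) − (-2)(2) = 16
  (-2)(-3) − (0)(-6) = 6
  (0)(-5) − (5)(-3) = 15
  (5)(1) − (4)(-5) = 25
Sum = 80, so (signed) Area = 80/2 = 40, |Area| = 40.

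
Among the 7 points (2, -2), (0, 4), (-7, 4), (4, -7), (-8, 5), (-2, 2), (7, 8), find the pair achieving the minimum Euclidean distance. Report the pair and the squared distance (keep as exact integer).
Pair = ((-7, 4), (-8, 5)); squared distance = 2

Compute all C(7, 2) = 21 pairwise squared distances (x_i − x_j)² + (y_i − y_j)². The minimum is 2, attained by the pair ((-7, 4), (-8, 5)).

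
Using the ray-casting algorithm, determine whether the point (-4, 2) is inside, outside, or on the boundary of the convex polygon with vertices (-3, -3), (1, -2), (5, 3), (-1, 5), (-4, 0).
The point (-4, 2) lies strictly outside the polygon

Cast a horizontal ray to the right from the query point and count how many polygon edges it crosses (each edge strictly once or zero times, handled with the usual half-open convention). 
Parity of crossings → even ⇒ outside.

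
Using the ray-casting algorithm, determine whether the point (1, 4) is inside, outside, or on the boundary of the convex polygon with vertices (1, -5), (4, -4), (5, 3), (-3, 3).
The point (1, 4) lies strictly outside the polygon

Cast a horizontal ray to the right from the query point and count how many polygon edges it crosses (each edge strictly once or zero times, handled with the usual half-open convention). 
Parity of crossings → even ⇒ outside.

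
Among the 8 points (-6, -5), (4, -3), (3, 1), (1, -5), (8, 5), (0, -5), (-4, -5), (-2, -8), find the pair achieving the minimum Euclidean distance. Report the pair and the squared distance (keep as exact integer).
Pair = ((1, -5), (0, -5)); squared distance = 1

Compute all C(8, 2) = 28 pairwise squared distances (x_i − x_j)² + (y_i − y_j)². The minimum is 1, attained by the pair ((1, -5), (0, -5)).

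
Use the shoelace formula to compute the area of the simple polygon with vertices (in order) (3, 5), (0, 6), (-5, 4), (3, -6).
Area = 99/2

Shoelace formula: Area = (1/2) |Σ_i (x_i · y_{i+1} − x_{i+1} · y_i)| (indices mod n). Compute each cross term:
  (3)(6) − (0)(5) = 18
  (0)(4) − (-5)(6) = 30
  (-5)(-6) − (3)(4) = 18
  (3)(5) − (3)(-6) = 33
Sum = 99, so (signed) Area = 99/2 = 99/2, |Area| = 99/2.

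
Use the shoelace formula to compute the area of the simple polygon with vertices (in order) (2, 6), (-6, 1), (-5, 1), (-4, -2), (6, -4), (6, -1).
Area = 135/2

Shoelace formula: Area = (1/2) |Σ_i (x_i · y_{i+1} − x_{i+1} · y_i)| (indices mod n). Compute each cross term:
  (2)(1) − (-6)(6) = 38
  (-6)(1) − (-5)(1) = -1
  (-5)(-2) − (-4)(1) = 14
  (-4)(-4) − (6)(-2) = 28
  (6)(-1) − (6)(-4) = 18
  (6)(6) − (2)(-1) = 38
Sum = 135, so (signed) Area = 135/2 = 135/2, |Area| = 135/2.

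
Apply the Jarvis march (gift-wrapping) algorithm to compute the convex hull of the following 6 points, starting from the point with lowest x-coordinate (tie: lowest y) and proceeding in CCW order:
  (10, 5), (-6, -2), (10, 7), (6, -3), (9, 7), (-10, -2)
Hull (CCW) = [(-10, -2), (6, -3), (10, 5), (10, 7), (9, 7)]

Jarvis march: at each step, from the current hull vertex p, select the next vertex q as the point such that every other point lies strictly to the left of (or on) the directed line p → q. (Equivalently: for every other point r, the cross product (q − p) × (r − p) ≥ 0.)
Starting point (lowest x, tie lowest y): (-10, -2). Wrap until returning to start. Resulting hull: (-10, -2), (6, -3), (10, 5), (10, 7), (9, 7).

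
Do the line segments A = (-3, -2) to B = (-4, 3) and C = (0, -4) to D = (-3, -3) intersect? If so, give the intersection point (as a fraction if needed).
No (intersection of containing lines falls outside at least one segment)

Parametrize and solve: t = -3/14, s = 13/14. At least one of these is outside [0, 1], so the segments do not intersect.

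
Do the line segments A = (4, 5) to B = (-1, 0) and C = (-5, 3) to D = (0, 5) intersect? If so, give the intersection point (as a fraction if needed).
No (intersection of containing lines falls outside at least one segment)

Parametrize and solve: t = -8/15, s = 7/3. At least one of these is outside [0, 1], so the segments do not intersect.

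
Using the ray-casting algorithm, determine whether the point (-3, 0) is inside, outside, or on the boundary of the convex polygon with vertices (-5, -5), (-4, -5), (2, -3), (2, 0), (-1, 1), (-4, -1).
The point (-3, 0) lies strictly outside the polygon

Cast a horizontal ray to the right from the query point and count how many polygon edges it crosses (each edge strictly once or zero times, handled with the usual half-open convention). 
Parity of crossings → even ⇒ outside.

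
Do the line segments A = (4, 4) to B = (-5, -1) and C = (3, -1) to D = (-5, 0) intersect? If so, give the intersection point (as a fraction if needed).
Yes; intersection at (-173/49, -9/49) (t = 41/49 on AB, s = 40/49 on CD)

Parametrize AB as A + t(B − A) = (4 + -9 t, 4 + -5 t) and CD as C + s(D − C) = (3 + -8 s, -1 + 1 s). Solve the linear system for (t, s). Determinant = 49 ≠ 0, so a unique intersection of the containing lines exists. Solution: t = 41/49, s = 40/49 — both in [0, 1], so the segments cross. Intersection point: (-173/49, -9/49).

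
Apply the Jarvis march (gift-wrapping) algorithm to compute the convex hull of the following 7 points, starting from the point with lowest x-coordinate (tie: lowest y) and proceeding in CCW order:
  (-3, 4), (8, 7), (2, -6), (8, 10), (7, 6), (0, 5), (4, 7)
Hull (CCW) = [(-3, 4), (2, -6), (8, 7), (8, 10)]

Jarvis march: at each step, from the current hull vertex p, select the next vertex q as the point such that every other point lies strictly to the left of (or on) the directed line p → q. (Equivalently: for every other point r, the cross product (q − p) × (r − p) ≥ 0.)
Starting point (lowest x, tie lowest y): (-3, 4). Wrap until returning to start. Resulting hull: (-3, 4), (2, -6), (8, 7), (8, 10).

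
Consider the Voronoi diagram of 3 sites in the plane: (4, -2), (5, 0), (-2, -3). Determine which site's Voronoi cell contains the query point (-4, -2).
Nearest site = (-2, -3)

The Voronoi cell of site s contains exactly those query points closer to s than to any other site. Compute squared distances from q = (-4, -2) to each site:
  (-2 − -4)² + (-3 − -2)² = 5
  (4 − -4)² + (-2 − -2)² = 64
  (5 − -4)² + (0 − -2)² = 85
Minimum is attained by (-2, -3), so q lies in its Voronoi cell.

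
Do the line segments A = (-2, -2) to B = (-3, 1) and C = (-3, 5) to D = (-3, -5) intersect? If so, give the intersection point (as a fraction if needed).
Yes; intersection at (-3, 1) (t = 1 on AB, s = 2/5 on CD)

Parametrize AB as A + t(B − A) = (-2 + -1 t, -2 + 3 t) and CD as C + s(D − C) = (-3 + 0 s, 5 + -10 s). Solve the linear system for (t, s). Determinant = -10 ≠ 0, so a unique intersection of the containing lines exists. Solution: t = 1, s = 2/5 — both in [0, 1], so the segments cross. Intersection point: (-3, 1).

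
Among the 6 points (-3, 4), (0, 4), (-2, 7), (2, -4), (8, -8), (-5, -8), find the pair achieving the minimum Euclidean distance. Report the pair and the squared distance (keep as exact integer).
Pair = ((-3, 4), (0, 4)); squared distance = 9

Compute all C(6, 2) = 15 pairwise squared distances (x_i − x_j)² + (y_i − y_j)². The minimum is 9, attained by the pair ((-3, 4), (0, 4)).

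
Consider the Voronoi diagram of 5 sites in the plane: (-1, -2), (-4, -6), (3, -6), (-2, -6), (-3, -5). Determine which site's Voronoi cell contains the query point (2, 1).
Nearest site = (-1, -2)

The Voronoi cell of site s contains exactly those query points closer to s than to any other site. Compute squared distances from q = (2, 1) to each site:
  (-1 − 2)² + (-2 − 1)² = 18
  (3 − 2)² + (-6 − 1)² = 50
  (-3 − 2)² + (-5 − 1)² = 61
  (-2 − 2)² + (-6 − 1)² = 65
  (-4 − 2)² + (-6 − 1)² = 85
Minimum is attained by (-1, -2), so q lies in its Voronoi cell.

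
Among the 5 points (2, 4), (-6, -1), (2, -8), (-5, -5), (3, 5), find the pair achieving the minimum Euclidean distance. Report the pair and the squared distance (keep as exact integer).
Pair = ((2, 4), (3, 5)); squared distance = 2

Compute all C(5, 2) = 10 pairwise squared distances (x_i − x_j)² + (y_i − y_j)². The minimum is 2, attained by the pair ((2, 4), (3, 5)).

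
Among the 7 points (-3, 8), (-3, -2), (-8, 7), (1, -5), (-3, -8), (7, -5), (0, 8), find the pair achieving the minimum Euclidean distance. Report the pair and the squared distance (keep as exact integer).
Pair = ((-3, 8), (0, 8)); squared distance = 9

Compute all C(7, 2) = 21 pairwise squared distances (x_i − x_j)² + (y_i − y_j)². The minimum is 9, attained by the pair ((-3, 8), (0, 8)).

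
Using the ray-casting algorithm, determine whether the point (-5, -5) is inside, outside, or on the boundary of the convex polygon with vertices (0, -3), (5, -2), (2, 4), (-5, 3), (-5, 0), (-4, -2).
The point (-5, -5) lies strictly outside the polygon

Cast a horizontal ray to the right from the query point and count how many polygon edges it crosses (each edge strictly once or zero times, handled with the usual half-open convention). 
Parity of crossings → even ⇒ outside.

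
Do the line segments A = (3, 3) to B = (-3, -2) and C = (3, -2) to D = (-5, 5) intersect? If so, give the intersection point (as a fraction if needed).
Yes; intersection at (3/41, 23/41) (t = 20/41 on AB, s = 15/41 on CD)

Parametrize AB as A + t(B − A) = (3 + -6 t, 3 + -5 t) and CD as C + s(D − C) = (3 + -8 s, -2 + 7 s). Solve the linear system for (t, s). Determinant = 82 ≠ 0, so a unique intersection of the containing lines exists. Solution: t = 20/41, s = 15/41 — both in [0, 1], so the segments cross. Intersection point: (3/41, 23/41).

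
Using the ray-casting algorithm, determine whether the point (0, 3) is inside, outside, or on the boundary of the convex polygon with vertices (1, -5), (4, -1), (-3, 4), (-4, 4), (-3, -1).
The point (0, 3) lies strictly outside the polygon

Cast a horizontal ray to the right from the query point and count how many polygon edges it crosses (each edge strictly once or zero times, handled with the usual half-open convention). 
Parity of crossings → even ⇒ outside.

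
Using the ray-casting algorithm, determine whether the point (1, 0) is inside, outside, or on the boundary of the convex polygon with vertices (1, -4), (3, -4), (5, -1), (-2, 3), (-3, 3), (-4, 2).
The point (1, 0) lies strictly inside the polygon

Cast a horizontal ray to the right from the query point and count how many polygon edges it crosses (each edge strictly once or zero times, handled with the usual half-open convention). 
Parity of crossings → odd ⇒ inside.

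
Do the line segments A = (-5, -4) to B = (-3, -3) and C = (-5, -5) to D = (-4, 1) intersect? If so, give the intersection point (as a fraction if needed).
Yes; intersection at (-53/11, -43/11) (t = 1/11 on AB, s = 2/11 on CD)

Parametrize AB as A + t(B − A) = (-5 + 2 t, -4 + 1 t) and CD as C + s(D − C) = (-5 + 1 s, -5 + 6 s). Solve the linear system for (t, s). Determinant = -11 ≠ 0, so a unique intersection of the containing lines exists. Solution: t = 1/11, s = 2/11 — both in [0, 1], so the segments cross. Intersection point: (-53/11, -43/11).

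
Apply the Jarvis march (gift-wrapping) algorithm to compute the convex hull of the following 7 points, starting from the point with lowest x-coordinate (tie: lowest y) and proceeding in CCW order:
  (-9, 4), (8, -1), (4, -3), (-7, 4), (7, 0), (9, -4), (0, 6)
Hull (CCW) = [(-9, 4), (4, -3), (9, -4), (8, -1), (7, 0), (0, 6)]

Jarvis march: at each step, from the current hull vertex p, select the next vertex q as the point such that every other point lies strictly to the left of (or on) the directed line p → q. (Equivalently: for every other point r, the cross product (q − p) × (r − p) ≥ 0.)
Starting point (lowest x, tie lowest y): (-9, 4). Wrap until returning to start. Resulting hull: (-9, 4), (4, -3), (9, -4), (8, -1), (7, 0), (0, 6).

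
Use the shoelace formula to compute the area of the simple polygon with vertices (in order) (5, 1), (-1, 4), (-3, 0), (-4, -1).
Area = 37/2

Shoelace formula: Area = (1/2) |Σ_i (x_i · y_{i+1} − x_{i+1} · y_i)| (indices mod n). Compute each cross term:
  (5)(4) − (-1)(1) = 21
  (-1)(0) − (-3)(4) = 12
  (-3)(-1) − (-4)(0) = 3
  (-4)(1) − (5)(-1) = 1
Sum = 37, so (signed) Area = 37/2 = 37/2, |Area| = 37/2.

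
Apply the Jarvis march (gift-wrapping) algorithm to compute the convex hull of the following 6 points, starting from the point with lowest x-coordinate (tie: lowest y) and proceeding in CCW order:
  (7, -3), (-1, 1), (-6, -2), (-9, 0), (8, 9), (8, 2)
Hull (CCW) = [(-9, 0), (-6, -2), (7, -3), (8, 2), (8, 9)]

Jarvis march: at each step, from the current hull vertex p, select the next vertex q as the point such that every other point lies strictly to the left of (or on) the directed line p → q. (Equivalently: for every other point r, the cross product (q − p) × (r − p) ≥ 0.)
Starting point (lowest x, tie lowest y): (-9, 0). Wrap until returning to start. Resulting hull: (-9, 0), (-6, -2), (7, -3), (8, 2), (8, 9).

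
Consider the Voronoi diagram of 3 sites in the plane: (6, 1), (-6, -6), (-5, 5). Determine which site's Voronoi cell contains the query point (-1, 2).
Nearest site = (-5, 5)

The Voronoi cell of site s contains exactly those query points closer to s than to any other site. Compute squared distances from q = (-1, 2) to each site:
  (-5 − -1)² + (5 − 2)² = 25
  (6 − -1)² + (1 − 2)² = 50
  (-6 − -1)² + (-6 − 2)² = 89
Minimum is attained by (-5, 5), so q lies in its Voronoi cell.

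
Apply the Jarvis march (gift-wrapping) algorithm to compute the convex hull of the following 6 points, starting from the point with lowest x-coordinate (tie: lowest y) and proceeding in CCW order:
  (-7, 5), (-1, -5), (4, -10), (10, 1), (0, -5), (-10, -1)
Hull (CCW) = [(-10, -1), (4, -10), (10, 1), (-7, 5)]

Jarvis march: at each step, from the current hull vertex p, select the next vertex q as the point such that every other point lies strictly to the left of (or on) the directed line p → q. (Equivalently: for every other point r, the cross product (q − p) × (r − p) ≥ 0.)
Starting point (lowest x, tie lowest y): (-10, -1). Wrap until returning to start. Resulting hull: (-10, -1), (4, -10), (10, 1), (-7, 5).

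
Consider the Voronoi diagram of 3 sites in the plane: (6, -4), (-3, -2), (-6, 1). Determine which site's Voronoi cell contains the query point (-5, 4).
Nearest site = (-6, 1)

The Voronoi cell of site s contains exactly those query points closer to s than to any other site. Compute squared distances from q = (-5, 4) to each site:
  (-6 − -5)² + (1 − 4)² = 10
  (-3 − -5)² + (-2 − 4)² = 40
  (6 − -5)² + (-4 − 4)² = 185
Minimum is attained by (-6, 1), so q lies in its Voronoi cell.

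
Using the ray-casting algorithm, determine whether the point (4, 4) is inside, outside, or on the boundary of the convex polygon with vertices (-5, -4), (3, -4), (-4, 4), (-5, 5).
The point (4, 4) lies strictly outside the polygon

Cast a horizontal ray to the right from the query point and count how many polygon edges it crosses (each edge strictly once or zero times, handled with the usual half-open convention). 
Parity of crossings → even ⇒ outside.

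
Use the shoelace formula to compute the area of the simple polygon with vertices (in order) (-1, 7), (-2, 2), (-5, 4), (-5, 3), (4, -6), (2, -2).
Area = 53/2

Shoelace formula: Area = (1/2) |Σ_i (x_i · y_{i+1} − x_{i+1} · y_i)| (indices mod n). Compute each cross term:
  (-1)(2) − (-2)(7) = 12
  (-2)(4) − (-5)(2) = 2
  (-5)(3) − (-5)(4) = 5
  (-5)(-6) − (4)(3) = 18
  (4)(-2) − (2)(-6) = 4
  (2)(7) − (-1)(-2) = 12
Sum = 53, so (signed) Area = 53/2 = 53/2, |Area| = 53/2.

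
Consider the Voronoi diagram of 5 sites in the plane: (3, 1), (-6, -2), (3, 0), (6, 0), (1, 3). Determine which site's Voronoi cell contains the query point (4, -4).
Nearest site = (3, 0)

The Voronoi cell of site s contains exactly those query points closer to s than to any other site. Compute squared distances from q = (4, -4) to each site:
  (3 − 4)² + (0 − -4)² = 17
  (6 − 4)² + (0 − -4)² = 20
  (3 − 4)² + (1 − -4)² = 26
  (1 − 4)² + (3 − -4)² = 58
  (-6 − 4)² + (-2 − -4)² = 104
Minimum is attained by (3, 0), so q lies in its Voronoi cell.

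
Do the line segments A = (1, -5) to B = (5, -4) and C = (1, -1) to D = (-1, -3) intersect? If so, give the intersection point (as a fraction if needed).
No (intersection of containing lines falls outside at least one segment)

Parametrize and solve: t = -4/3, s = 8/3. At least one of these is outside [0, 1], so the segments do not intersect.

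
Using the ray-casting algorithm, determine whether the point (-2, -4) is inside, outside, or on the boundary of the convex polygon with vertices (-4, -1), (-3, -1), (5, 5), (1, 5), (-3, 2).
The point (-2, -4) lies strictly outside the polygon

Cast a horizontal ray to the right from the query point and count how many polygon edges it crosses (each edge strictly once or zero times, handled with the usual half-open convention). 
Parity of crossings → even ⇒ outside.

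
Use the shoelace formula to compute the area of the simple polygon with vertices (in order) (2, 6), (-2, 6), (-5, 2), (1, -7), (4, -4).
Area = 139/2

Shoelace formula: Area = (1/2) |Σ_i (x_i · y_{i+1} − x_{i+1} · y_i)| (indices mod n). Compute each cross term:
  (2)(6) − (-2)(6) = 24
  (-2)(2) − (-5)(6) = 26
  (-5)(-7) − (1)(2) = 33
  (1)(-4) − (4)(-7) = 24
  (4)(6) − (2)(-4) = 32
Sum = 139, so (signed) Area = 139/2 = 139/2, |Area| = 139/2.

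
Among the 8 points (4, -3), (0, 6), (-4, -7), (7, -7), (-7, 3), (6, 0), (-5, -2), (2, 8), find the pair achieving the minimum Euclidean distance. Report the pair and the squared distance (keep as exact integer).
Pair = ((0, 6), (2, 8)); squared distance = 8

Compute all C(8, 2) = 28 pairwise squared distances (x_i − x_j)² + (y_i − y_j)². The minimum is 8, attained by the pair ((0, 6), (2, 8)).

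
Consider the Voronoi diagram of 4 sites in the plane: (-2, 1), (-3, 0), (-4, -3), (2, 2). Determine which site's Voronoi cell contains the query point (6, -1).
Nearest site = (2, 2)

The Voronoi cell of site s contains exactly those query points closer to s than to any other site. Compute squared distances from q = (6, -1) to each site:
  (2 − 6)² + (2 − -1)² = 25
  (-2 − 6)² + (1 − -1)² = 68
  (-3 − 6)² + (0 − -1)² = 82
  (-4 − 6)² + (-3 − -1)² = 104
Minimum is attained by (2, 2), so q lies in its Voronoi cell.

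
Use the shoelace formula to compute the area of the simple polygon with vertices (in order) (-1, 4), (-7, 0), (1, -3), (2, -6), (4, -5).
Area = 37

Shoelace formula: Area = (1/2) |Σ_i (x_i · y_{i+1} − x_{i+1} · y_i)| (indices mod n). Compute each cross term:
  (-1)(0) − (-7)(4) = 28
  (-7)(-3) − (1)(0) = 21
  (1)(-6) − (2)(-3) = 0
  (2)(-5) − (4)(-6) = 14
  (4)(4) − (-1)(-5) = 11
Sum = 74, so (signed) Area = 74/2 = 37, |Area| = 37.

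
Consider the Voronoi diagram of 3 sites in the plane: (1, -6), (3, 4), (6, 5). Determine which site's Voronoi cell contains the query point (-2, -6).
Nearest site = (1, -6)

The Voronoi cell of site s contains exactly those query points closer to s than to any other site. Compute squared distances from q = (-2, -6) to each site:
  (1 − -2)² + (-6 − -6)² = 9
  (3 − -2)² + (4 − -6)² = 125
  (6 − -2)² + (5 − -6)² = 185
Minimum is attained by (1, -6), so q lies in its Voronoi cell.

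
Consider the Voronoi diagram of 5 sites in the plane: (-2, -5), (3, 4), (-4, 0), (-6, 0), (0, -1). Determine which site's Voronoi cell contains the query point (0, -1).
Nearest site = (0, -1)

The Voronoi cell of site s contains exactly those query points closer to s than to any other site. Compute squared distances from q = (0, -1) to each site:
  (0 − 0)² + (-1 − -1)² = 0
  (-4 − 0)² + (0 − -1)² = 17
  (-2 − 0)² + (-5 − -1)² = 20
  (3 − 0)² + (4 − -1)² = 34
  (-6 − 0)² + (0 − -1)² = 37
Minimum is attained by (0, -1), so q lies in its Voronoi cell.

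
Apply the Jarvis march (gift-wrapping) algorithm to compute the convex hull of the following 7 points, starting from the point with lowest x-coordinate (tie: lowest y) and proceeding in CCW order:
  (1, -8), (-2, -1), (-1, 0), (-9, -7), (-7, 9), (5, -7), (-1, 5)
Hull (CCW) = [(-9, -7), (1, -8), (5, -7), (-1, 5), (-7, 9)]

Jarvis march: at each step, from the current hull vertex p, select the next vertex q as the point such that every other point lies strictly to the left of (or on) the directed line p → q. (Equivalently: for every other point r, the cross product (q − p) × (r − p) ≥ 0.)
Starting point (lowest x, tie lowest y): (-9, -7). Wrap until returning to start. Resulting hull: (-9, -7), (1, -8), (5, -7), (-1, 5), (-7, 9).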